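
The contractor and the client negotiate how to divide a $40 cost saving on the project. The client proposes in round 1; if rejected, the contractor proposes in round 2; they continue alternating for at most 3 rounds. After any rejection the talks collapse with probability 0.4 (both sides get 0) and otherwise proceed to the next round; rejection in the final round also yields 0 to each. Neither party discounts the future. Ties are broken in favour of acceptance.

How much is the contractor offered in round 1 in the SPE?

By backward induction:
Round 3 (the client proposes): rejection yields 0 for the contractor; the client offers 0 and keeps 40.
Round 2 (the contractor proposes): rejecting gives the client an expected 0.6 × 40 = 24, so the contractor offers 24, keeping 16.
Round 1 (the client proposes): rejecting gives the contractor an expected 0.6 × 16 = 9.6; the client offers that and keeps 30.4.

9.6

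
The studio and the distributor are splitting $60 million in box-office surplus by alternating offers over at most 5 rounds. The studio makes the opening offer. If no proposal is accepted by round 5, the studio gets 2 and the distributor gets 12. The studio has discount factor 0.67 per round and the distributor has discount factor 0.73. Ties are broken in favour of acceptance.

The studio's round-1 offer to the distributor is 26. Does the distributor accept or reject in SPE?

Round 5 (the studio proposes): the distributor gets 12 if talks fail, so the studio offers 12 and keeps 48.
Round 4 (the distributor proposes): the studio can get 48 next round, worth 0.67 × 48 = 32.16 now; the distributor offers that and keeps 27.84.
Round 3 (the studio proposes): the distributor can get 27.84 next round, worth 0.73 × 27.84 = 20.3232 now. The studio offers 20.3232 and keeps 60 − 20.3232 = 39.6768.
Round 2 (the distributor proposes): the studio can get 39.6768 next round, worth 0.67 × 39.6768 = 26.583456 now, so the distributor offers 26.583456, keeping 33.416544.
So by rejecting in round 1, the distributor gets 33.416544 next round, worth 0.73 × 33.416544 = 24.39407712 now.
Offer 26 ≥ 24.39407712, so the distributor accepts.

Accept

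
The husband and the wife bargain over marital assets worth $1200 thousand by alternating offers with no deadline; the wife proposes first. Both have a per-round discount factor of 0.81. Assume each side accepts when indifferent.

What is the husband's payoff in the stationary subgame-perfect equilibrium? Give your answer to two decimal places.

537.02

Let x be the wife's share when the wife proposes and y be the husband's share when the husband proposes.
The husband accepts iff offered ≥ 0.81·y, so x = 1200 − 0.81y. Symmetrically y = 1200 − 0.81x.
Substituting: x = 1200 − 0.81(1200 − 0.81x), giving x(1 − 0.81·0.81) = 1200(1 − 0.81).
So x = 1200 × 0.19 / 0.3439 ≈ 662.9834, and the husband receives 1200 − x ≈ 537.0166.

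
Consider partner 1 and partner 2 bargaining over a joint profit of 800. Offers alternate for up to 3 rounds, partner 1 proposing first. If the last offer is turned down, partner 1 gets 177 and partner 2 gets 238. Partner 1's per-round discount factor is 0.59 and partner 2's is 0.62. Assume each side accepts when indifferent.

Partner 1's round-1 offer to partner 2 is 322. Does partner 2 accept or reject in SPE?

Round 3 (partner 1 proposes): partner 2 gets 238 if talks fail, so partner 1 offers 238 and keeps 562.
Round 2 (partner 2 proposes): partner 1 can get 562 next round, worth 0.59 × 562 = 331.58 now. Partner 2 offers 331.58 and keeps 800 − 331.58 = 468.42.
So by rejecting in round 1, partner 2 gets 468.42 next round, worth 0.62 × 468.42 = 290.4204 now.
Offer 322 ≥ 290.4204, so partner 2 accepts.

Accept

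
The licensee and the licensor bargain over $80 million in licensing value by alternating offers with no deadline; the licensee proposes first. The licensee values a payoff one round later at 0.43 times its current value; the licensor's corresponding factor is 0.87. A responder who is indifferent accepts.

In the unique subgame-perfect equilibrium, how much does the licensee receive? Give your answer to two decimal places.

In a stationary SPE each proposer offers the other exactly their discounted continuation value.
If the licensee keeps x when proposing and the licensor keeps y when proposing, then x = 80 − 0.87y and y = 80 − 0.43x.
Solving: x = 80(1 − 0.87) / (1 − 0.43·0.87) = 10.4 / 0.6259 ≈ 16.6161.
The licensor gets 80 − 16.6161 ≈ 63.3839.

16.62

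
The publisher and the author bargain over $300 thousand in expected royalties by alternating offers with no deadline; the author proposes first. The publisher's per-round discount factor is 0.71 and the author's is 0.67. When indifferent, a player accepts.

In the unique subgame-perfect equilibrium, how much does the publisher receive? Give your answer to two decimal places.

134.06

Let x be the author's share when the author proposes and y be the publisher's share when the publisher proposes.
The publisher accepts iff offered ≥ 0.71·y, so x = 300 − 0.71y. Symmetrically y = 300 − 0.67x.
Substituting: x = 300 − 0.71(300 − 0.67x), giving x(1 − 0.67·0.71) = 300(1 − 0.71).
So x = 300 × 0.29 / 0.5243 ≈ 165.9355, and the publisher receives 300 − x ≈ 134.0645.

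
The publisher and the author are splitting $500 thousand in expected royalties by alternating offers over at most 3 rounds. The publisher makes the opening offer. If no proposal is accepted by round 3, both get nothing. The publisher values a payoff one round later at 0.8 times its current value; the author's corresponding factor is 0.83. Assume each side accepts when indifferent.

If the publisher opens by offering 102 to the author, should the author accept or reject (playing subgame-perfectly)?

Accept

Round 3 (the publisher proposes): rejection yields 0 for the author; the publisher offers 0 and keeps 500.
Round 2 (the author proposes): the publisher can get 500 next round, worth 0.8 × 500 = 400 now; the author offers that and keeps 100.
So by rejecting in round 1, the author gets 100 next round, worth 0.83 × 100 = 83 now.
Offer 102 ≥ 83, so the author accepts.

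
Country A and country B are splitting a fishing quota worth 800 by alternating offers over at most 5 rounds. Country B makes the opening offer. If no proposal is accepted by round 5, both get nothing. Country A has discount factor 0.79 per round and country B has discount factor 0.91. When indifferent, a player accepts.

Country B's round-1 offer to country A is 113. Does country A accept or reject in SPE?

Accept

Round 5 (country B proposes): country A will accept anything ≥ 0, so country B offers 0 and keeps 800.
Round 4 (country A proposes): country B can get 800 next round, worth 0.91 × 800 = 728 now; country A offers that and keeps 72.
Round 3 (country B proposes): country A can get 72 next round, worth 0.79 × 72 = 56.88 now, so country B offers 56.88, keeping 743.12.
Round 2 (country A proposes): country B can get 743.12 next round, worth 0.91 × 743.12 = 676.2392 now. Country A offers 676.2392 and keeps 800 − 676.2392 = 123.7608.
So by rejecting in round 1, country A gets 123.7608 next round, worth 0.79 × 123.7608 = 97.771032 now.
Offer 113 ≥ 97.771032, so country A accepts.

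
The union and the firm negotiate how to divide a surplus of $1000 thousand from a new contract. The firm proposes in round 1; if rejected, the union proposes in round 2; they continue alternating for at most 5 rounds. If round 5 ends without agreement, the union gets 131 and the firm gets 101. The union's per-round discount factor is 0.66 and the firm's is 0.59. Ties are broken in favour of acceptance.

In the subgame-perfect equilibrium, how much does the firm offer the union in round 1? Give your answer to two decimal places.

Solve by backward induction from round 5.
Round 5 (the firm proposes): the union gets 131 if talks fail, so the firm offers 131 and keeps 869.
Round 4 (the union proposes): the firm can get 869 next round, worth 0.59 × 869 = 512.71 now. The union offers 512.71 and keeps 1000 − 512.71 = 487.29.
Round 3 (the firm proposes): the union can get 487.29 next round, worth 0.66 × 487.29 = 321.6114 now; the firm offers that and keeps 678.3886.
Round 2 (the union proposes): the firm can get 678.3886 next round, worth 0.59 × 678.3886 = 400.249274 now, so the union offers 400.249274, keeping 599.750726.
Round 1 (the firm proposes): the union can get 599.750726 next round, worth 0.66 × 599.750726 = 395.83547916 now. The firm offers 395.83547916 and keeps 1000 − 395.83547916 = 604.16452084.

395.84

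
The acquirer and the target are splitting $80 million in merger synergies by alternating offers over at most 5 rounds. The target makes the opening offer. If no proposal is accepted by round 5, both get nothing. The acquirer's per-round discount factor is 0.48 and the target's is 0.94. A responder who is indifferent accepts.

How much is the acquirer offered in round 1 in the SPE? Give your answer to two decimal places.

Round 5 (the target proposes): rejection yields 0 for the acquirer; the target offers 0 and keeps 80.
Round 4 (the acquirer proposes): the target can get 80 next round, worth 0.94 × 80 = 75.2 now; the acquirer offers that and keeps 4.8.
Round 3 (the target proposes): the acquirer can get 4.8 next round, worth 0.48 × 4.8 = 2.304 now; the target offers that and keeps 77.696.
Round 2 (the acquirer proposes): the target can get 77.696 next round, worth 0.94 × 77.696 = 73.03424 now, so the acquirer offers 73.03424, keeping 6.96576.
Round 1 (the target proposes): the acquirer can get 6.96576 next round, worth 0.48 × 6.96576 = 3.3435648 now. The target offers 3.3435648 and keeps 80 − 3.3435648 = 76.6564352.

3.34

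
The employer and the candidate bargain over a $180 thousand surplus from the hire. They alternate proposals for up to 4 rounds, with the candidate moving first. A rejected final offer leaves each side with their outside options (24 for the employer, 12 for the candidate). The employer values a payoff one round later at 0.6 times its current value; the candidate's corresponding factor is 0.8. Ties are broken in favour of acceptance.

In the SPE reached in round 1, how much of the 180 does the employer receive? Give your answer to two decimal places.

Work backward from the last round.
Round 4 (the employer proposes): the candidate gets 12 if talks fail, so the employer offers 12 and keeps 168.
Round 3 (the candidate proposes): the employer can get 168 next round, worth 0.6 × 168 = 100.8 now; the candidate offers that and keeps 79.2.
Round 2 (the employer proposes): the candidate can get 79.2 next round, worth 0.8 × 79.2 = 63.36 now; the employer offers that and keeps 116.64.
Round 1 (the candidate proposes): the employer can get 116.64 next round, worth 0.6 × 116.64 = 69.984 now, so the candidate offers 69.984, keeping 110.016.

69.98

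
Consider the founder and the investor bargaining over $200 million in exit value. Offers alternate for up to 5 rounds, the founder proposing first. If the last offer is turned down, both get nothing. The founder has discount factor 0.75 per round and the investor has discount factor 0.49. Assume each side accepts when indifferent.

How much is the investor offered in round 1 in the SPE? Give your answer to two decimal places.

33.50

Round 5 (the founder proposes): rejection yields 0 for the investor; the founder offers 0 and keeps 200.
Round 4 (the investor proposes): the founder can get 200 next round, worth 0.75 × 200 = 150 now, so the investor offers 150, keeping 50.
Round 3 (the founder proposes): the investor can get 50 next round, worth 0.49 × 50 = 24.5 now, so the founder offers 24.5, keeping 175.5.
Round 2 (the investor proposes): the founder can get 175.5 next round, worth 0.75 × 175.5 = 131.625 now; the investor offers that and keeps 68.375.
Round 1 (the founder proposes): the investor can get 68.375 next round, worth 0.49 × 68.375 = 33.50375 now; the founder offers that and keeps 166.49625.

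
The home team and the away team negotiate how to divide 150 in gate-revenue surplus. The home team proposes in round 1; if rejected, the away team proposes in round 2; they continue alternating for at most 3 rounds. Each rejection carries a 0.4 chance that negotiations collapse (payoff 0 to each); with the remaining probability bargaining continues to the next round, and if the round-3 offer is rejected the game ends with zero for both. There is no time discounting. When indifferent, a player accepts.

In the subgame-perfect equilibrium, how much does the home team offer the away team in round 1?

36

By backward induction:
Round 3 (the home team proposes): the away team will accept anything ≥ 0, so the home team offers 0 and keeps 150.
Round 2 (the away team proposes): rejecting gives the home team an expected 0.6 × 150 = 90; the away team offers that and keeps 60.
Round 1 (the home team proposes): rejecting gives the away team an expected 0.6 × 60 = 36; the home team offers that and keeps 114.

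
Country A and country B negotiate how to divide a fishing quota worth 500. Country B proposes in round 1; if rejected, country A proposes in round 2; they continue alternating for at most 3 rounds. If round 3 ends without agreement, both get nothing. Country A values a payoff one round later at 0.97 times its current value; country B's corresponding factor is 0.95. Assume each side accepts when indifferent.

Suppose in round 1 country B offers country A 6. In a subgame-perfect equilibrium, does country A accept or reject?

Reject

Round 3 (country B proposes): rejection yields 0 for country A; country B offers 0 and keeps 500.
Round 2 (country A proposes): country B can get 500 next round, worth 0.95 × 500 = 475 now; country A offers that and keeps 25.
So by rejecting in round 1, country A gets 25 next round, worth 0.97 × 25 = 24.25 now.
Offer 6 < 24.25, so country A rejects.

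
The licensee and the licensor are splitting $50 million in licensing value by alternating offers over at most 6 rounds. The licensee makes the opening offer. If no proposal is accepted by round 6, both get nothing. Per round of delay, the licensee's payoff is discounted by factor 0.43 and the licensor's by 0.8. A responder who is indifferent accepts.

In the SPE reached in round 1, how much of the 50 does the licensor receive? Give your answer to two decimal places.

35.38

Round 6 (the licensor proposes): rejection yields 0 for the licensee; the licensor offers 0 and keeps 50.
Round 5 (the licensee proposes): the licensor can get 50 next round, worth 0.8 × 50 = 40 now; the licensee offers that and keeps 10.
Round 4 (the licensor proposes): the licensee can get 10 next round, worth 0.43 × 10 = 4.3 now; the licensor offers that and keeps 45.7.
Round 3 (the licensee proposes): the licensor can get 45.7 next round, worth 0.8 × 45.7 = 36.56 now; the licensee offers that and keeps 13.44.
Round 2 (the licensor proposes): the licensee can get 13.44 next round, worth 0.43 × 13.44 = 5.7792 now, so the licensor offers 5.7792, keeping 44.2208.
Round 1 (the licensee proposes): the licensor can get 44.2208 next round, worth 0.8 × 44.2208 = 35.37664 now; the licensee offers that and keeps 14.62336.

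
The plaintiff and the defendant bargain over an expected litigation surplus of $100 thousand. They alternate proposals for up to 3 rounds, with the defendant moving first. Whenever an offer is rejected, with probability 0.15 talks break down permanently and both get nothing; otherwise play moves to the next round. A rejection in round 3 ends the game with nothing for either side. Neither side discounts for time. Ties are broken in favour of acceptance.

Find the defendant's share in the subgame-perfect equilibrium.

Round 3 (the defendant proposes): the plaintiff will accept anything ≥ 0, so the defendant offers 0 and keeps 100.
Round 2 (the plaintiff proposes): rejecting gives the defendant an expected 0.85 × 100 = 85, so the plaintiff offers 85, keeping 15.
Round 1 (the defendant proposes): rejecting gives the plaintiff an expected 0.85 × 15 = 12.75; the defendant offers that and keeps 87.25.

87.25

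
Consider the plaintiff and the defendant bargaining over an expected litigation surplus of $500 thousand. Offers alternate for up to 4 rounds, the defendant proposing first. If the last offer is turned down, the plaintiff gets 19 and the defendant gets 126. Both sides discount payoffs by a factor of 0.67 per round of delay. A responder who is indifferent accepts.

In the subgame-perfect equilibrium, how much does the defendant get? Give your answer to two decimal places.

By backward induction:
Round 4 (the plaintiff proposes): the defendant gets 126 if talks fail, so the plaintiff offers 126 and keeps 374.
Round 3 (the defendant proposes): the plaintiff can get 374 next round, worth 0.67 × 374 = 250.58 now; the defendant offers that and keeps 249.42.
Round 2 (the plaintiff proposes): the defendant can get 249.42 next round, worth 0.67 × 249.42 = 167.1114 now. The plaintiff offers 167.1114 and keeps 500 − 167.1114 = 332.8886.
Round 1 (the defendant proposes): the plaintiff can get 332.8886 next round, worth 0.67 × 332.8886 = 223.035362 now. The defendant offers 223.035362 and keeps 500 − 223.035362 = 276.964638.

276.96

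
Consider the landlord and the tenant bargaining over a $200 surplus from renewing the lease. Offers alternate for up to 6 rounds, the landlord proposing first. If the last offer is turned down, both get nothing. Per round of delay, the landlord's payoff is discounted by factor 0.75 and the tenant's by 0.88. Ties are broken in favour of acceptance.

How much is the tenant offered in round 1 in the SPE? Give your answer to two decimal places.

Solve by backward induction from round 6.
Round 6 (the tenant proposes): the landlord will accept anything ≥ 0, so the tenant offers 0 and keeps 200.
Round 5 (the landlord proposes): the tenant can get 200 next round, worth 0.88 × 200 = 176 now. The landlord offers 176 and keeps 200 − 176 = 24.
Round 4 (the tenant proposes): the landlord can get 24 next round, worth 0.75 × 24 = 18 now; the tenant offers that and keeps 182.
Round 3 (the landlord proposes): the tenant can get 182 next round, worth 0.88 × 182 = 160.16 now. The landlord offers 160.16 and keeps 200 − 160.16 = 39.84.
Round 2 (the tenant proposes): the landlord can get 39.84 next round, worth 0.75 × 39.84 = 29.88 now, so the tenant offers 29.88, keeping 170.12.
Round 1 (the landlord proposes): the tenant can get 170.12 next round, worth 0.88 × 170.12 = 149.7056 now, so the landlord offers 149.7056, keeping 50.2944.

149.71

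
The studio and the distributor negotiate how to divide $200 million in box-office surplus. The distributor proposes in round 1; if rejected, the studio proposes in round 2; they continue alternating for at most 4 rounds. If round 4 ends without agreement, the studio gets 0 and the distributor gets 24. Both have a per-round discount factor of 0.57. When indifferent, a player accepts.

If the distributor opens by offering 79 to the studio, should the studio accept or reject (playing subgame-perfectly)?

Reject

Round 4 (the studio proposes): the distributor gets 24 if talks fail, so the studio offers 24 and keeps 176.
Round 3 (the distributor proposes): the studio can get 176 next round, worth 0.57 × 176 = 100.32 now. The distributor offers 100.32 and keeps 200 − 100.32 = 99.68.
Round 2 (the studio proposes): the distributor can get 99.68 next round, worth 0.57 × 99.68 = 56.8176 now. The studio offers 56.8176 and keeps 200 − 56.8176 = 143.1824.
So by rejecting in round 1, the studio gets 143.1824 next round, worth 0.57 × 143.1824 = 81.613968 now.
Offer 79 < 81.613968, so the studio rejects.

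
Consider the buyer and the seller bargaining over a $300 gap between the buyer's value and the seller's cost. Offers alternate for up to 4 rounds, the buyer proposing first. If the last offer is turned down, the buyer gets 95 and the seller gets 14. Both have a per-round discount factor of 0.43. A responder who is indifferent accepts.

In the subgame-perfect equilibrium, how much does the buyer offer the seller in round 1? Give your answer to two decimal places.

89.83

Round 4 (the seller proposes): the buyer gets 95 if talks fail, so the seller offers 95 and keeps 205.
Round 3 (the buyer proposes): the seller can get 205 next round, worth 0.43 × 205 = 88.15 now; the buyer offers that and keeps 211.85.
Round 2 (the seller proposes): the buyer can get 211.85 next round, worth 0.43 × 211.85 = 91.0955 now. The seller offers 91.0955 and keeps 300 − 91.0955 = 208.9045.
Round 1 (the buyer proposes): the seller can get 208.9045 next round, worth 0.43 × 208.9045 = 89.828935 now. The buyer offers 89.828935 and keeps 300 − 89.828935 = 210.171065.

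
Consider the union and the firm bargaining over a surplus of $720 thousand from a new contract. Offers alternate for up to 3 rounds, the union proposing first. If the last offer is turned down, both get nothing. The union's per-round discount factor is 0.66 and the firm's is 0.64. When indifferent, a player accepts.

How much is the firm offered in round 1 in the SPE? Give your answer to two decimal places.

156.67

Round 3 (the union proposes): the firm will accept anything ≥ 0, so the union offers 0 and keeps 720.
Round 2 (the firm proposes): the union can get 720 next round, worth 0.66 × 720 = 475.2 now. The firm offers 475.2 and keeps 720 − 475.2 = 244.8.
Round 1 (the union proposes): the firm can get 244.8 next round, worth 0.64 × 244.8 = 156.672 now. The union offers 156.672 and keeps 720 − 156.672 = 563.328.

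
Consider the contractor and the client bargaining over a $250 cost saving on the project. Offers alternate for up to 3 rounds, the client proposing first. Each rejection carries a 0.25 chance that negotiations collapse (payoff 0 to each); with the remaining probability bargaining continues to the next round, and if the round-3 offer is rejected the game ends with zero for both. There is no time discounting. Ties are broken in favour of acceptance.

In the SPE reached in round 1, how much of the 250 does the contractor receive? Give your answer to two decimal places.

Round 3 (the client proposes): rejection yields 0 for the contractor; the client offers 0 and keeps 250.
Round 2 (the contractor proposes): rejecting gives the client an expected 0.75 × 250 = 187.5; the contractor offers that and keeps 62.5.
Round 1 (the client proposes): rejecting gives the contractor an expected 0.75 × 62.5 = 46.875. The client offers 46.875 and keeps 250 − 46.875 = 203.125.

46.88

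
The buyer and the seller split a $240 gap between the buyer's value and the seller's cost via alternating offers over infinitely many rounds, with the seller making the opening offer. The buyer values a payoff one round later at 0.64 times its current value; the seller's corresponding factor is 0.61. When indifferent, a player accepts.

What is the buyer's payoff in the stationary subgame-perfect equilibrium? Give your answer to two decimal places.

In a stationary SPE each proposer offers the other exactly their discounted continuation value.
If the seller keeps x when proposing and the buyer keeps y when proposing, then x = 240 − 0.64y and y = 240 − 0.61x.
Solving: x = 240(1 − 0.64) / (1 − 0.61·0.64) = 86.4 / 0.6096 ≈ 141.7323.
The buyer gets 240 − 141.7323 ≈ 98.2677.

98.27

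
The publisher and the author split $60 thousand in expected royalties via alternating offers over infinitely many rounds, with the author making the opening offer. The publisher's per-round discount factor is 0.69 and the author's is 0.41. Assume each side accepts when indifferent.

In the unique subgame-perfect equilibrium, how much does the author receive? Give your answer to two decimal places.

25.94

In a stationary SPE each proposer offers the other exactly their discounted continuation value.
If the author keeps x when proposing and the publisher keeps y when proposing, then x = 60 − 0.69y and y = 60 − 0.41x.
Solving: x = 60(1 − 0.69) / (1 − 0.41·0.69) = 18.6 / 0.7171 ≈ 25.9378.
The publisher gets 60 − 25.9378 ≈ 34.0622.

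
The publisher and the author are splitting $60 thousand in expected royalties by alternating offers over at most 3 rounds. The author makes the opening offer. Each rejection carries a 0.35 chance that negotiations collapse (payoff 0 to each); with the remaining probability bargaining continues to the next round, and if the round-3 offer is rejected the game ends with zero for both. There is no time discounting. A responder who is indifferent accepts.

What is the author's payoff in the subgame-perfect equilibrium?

46.35

Round 3 (the author proposes): the publisher will accept anything ≥ 0, so the author offers 0 and keeps 60.
Round 2 (the publisher proposes): rejecting gives the author an expected 0.65 × 60 = 39, so the publisher offers 39, keeping 21.
Round 1 (the author proposes): rejecting gives the publisher an expected 0.65 × 21 = 13.65; the author offers that and keeps 46.35.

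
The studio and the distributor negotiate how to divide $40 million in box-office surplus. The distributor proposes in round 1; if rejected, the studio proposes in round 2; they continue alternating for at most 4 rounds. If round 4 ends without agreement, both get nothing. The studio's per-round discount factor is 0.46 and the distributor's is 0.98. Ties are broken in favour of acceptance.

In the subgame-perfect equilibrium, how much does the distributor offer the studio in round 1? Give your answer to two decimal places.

Round 4 (the studio proposes): rejection yields 0 for the distributor; the studio offers 0 and keeps 40.
Round 3 (the distributor proposes): the studio can get 40 next round, worth 0.46 × 40 = 18.4 now, so the distributor offers 18.4, keeping 21.6.
Round 2 (the studio proposes): the distributor can get 21.6 next round, worth 0.98 × 21.6 = 21.168 now, so the studio offers 21.168, keeping 18.832.
Round 1 (the distributor proposes): the studio can get 18.832 next round, worth 0.46 × 18.832 = 8.66272 now, so the distributor offers 8.66272, keeping 31.33728.

8.66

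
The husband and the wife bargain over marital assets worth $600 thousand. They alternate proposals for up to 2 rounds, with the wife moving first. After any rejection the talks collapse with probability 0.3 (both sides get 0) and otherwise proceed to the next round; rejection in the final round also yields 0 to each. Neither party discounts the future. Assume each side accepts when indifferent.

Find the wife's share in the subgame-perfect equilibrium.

Round 2 (the husband proposes): the wife will accept anything ≥ 0, so the husband offers 0 and keeps 600.
Round 1 (the wife proposes): rejecting gives the husband an expected 0.7 × 600 = 420; the wife offers that and keeps 180.

180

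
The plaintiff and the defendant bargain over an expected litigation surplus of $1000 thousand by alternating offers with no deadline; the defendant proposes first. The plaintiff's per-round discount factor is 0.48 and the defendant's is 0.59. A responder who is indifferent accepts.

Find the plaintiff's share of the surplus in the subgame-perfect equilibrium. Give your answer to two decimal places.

Let x be the defendant's share when the defendant proposes and y be the plaintiff's share when the plaintiff proposes.
The plaintiff accepts iff offered ≥ 0.48·y, so x = 1000 − 0.48y. Symmetrically y = 1000 − 0.59x.
Substituting: x = 1000 − 0.48(1000 − 0.59x), giving x(1 − 0.59·0.48) = 1000(1 − 0.48).
So x = 1000 × 0.52 / 0.7168 ≈ 725.4464, and the plaintiff receives 1000 − x ≈ 274.5536.

274.55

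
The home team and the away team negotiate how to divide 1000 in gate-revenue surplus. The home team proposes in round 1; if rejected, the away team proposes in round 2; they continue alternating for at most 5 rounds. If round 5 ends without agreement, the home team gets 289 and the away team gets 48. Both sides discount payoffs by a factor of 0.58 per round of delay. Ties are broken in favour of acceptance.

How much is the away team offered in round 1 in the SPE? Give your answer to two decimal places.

330.98

Round 5 (the home team proposes): the away team gets 48 if talks fail, so the home team offers 48 and keeps 952.
Round 4 (the away team proposes): the home team can get 952 next round, worth 0.58 × 952 = 552.16 now; the away team offers that and keeps 447.84.
Round 3 (the home team proposes): the away team can get 447.84 next round, worth 0.58 × 447.84 = 259.7472 now, so the home team offers 259.7472, keeping 740.2528.
Round 2 (the away team proposes): the home team can get 740.2528 next round, worth 0.58 × 740.2528 = 429.346624 now, so the away team offers 429.346624, keeping 570.653376.
Round 1 (the home team proposes): the away team can get 570.653376 next round, worth 0.58 × 570.653376 = 330.97895808 now, so the home team offers 330.97895808, keeping 669.02104192.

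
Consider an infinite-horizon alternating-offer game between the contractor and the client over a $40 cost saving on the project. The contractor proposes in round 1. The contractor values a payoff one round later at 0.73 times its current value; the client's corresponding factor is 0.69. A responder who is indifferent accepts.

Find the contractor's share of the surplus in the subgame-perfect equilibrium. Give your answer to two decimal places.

Let x be the contractor's share when the contractor proposes and y be the client's share when the client proposes.
The client accepts iff offered ≥ 0.69·y, so x = 40 − 0.69y. Symmetrically y = 40 − 0.73x.
Substituting: x = 40 − 0.69(40 − 0.73x), giving x(1 − 0.73·0.69) = 40(1 − 0.69).
So x = 40 × 0.31 / 0.4963 ≈ 24.9849, and the client receives 40 − x ≈ 15.0151.

24.98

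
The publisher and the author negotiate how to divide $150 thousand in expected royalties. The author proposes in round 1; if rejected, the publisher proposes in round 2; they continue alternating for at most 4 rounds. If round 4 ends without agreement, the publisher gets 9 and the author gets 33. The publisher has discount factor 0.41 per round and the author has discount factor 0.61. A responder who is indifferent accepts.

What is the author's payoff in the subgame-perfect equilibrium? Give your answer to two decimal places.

114.02

Round 4 (the publisher proposes): the author gets 33 if talks fail, so the publisher offers 33 and keeps 117.
Round 3 (the author proposes): the publisher can get 117 next round, worth 0.41 × 117 = 47.97 now, so the author offers 47.97, keeping 102.03.
Round 2 (the publisher proposes): the author can get 102.03 next round, worth 0.61 × 102.03 = 62.2383 now. The publisher offers 62.2383 and keeps 150 − 62.2383 = 87.7617.
Round 1 (the author proposes): the publisher can get 87.7617 next round, worth 0.41 × 87.7617 = 35.982297 now, so the author offers 35.982297, keeping 114.017703.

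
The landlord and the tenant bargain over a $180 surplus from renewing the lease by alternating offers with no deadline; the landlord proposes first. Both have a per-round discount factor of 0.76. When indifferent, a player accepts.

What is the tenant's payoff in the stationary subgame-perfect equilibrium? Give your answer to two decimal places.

77.73

Let x be the landlord's share when the landlord proposes and y be the tenant's share when the tenant proposes.
The tenant accepts iff offered ≥ 0.76·y, so x = 180 − 0.76y. Symmetrically y = 180 − 0.76x.
Substituting: x = 180 − 0.76(180 − 0.76x), giving x(1 − 0.76·0.76) = 180(1 − 0.76).
So x = 180 × 0.24 / 0.4224 ≈ 102.2727, and the tenant receives 180 − x ≈ 77.7273.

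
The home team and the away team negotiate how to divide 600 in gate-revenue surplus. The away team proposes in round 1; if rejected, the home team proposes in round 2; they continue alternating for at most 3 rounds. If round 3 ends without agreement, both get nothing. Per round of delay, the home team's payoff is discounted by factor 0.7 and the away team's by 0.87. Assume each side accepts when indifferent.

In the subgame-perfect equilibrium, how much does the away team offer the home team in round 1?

54.6

Round 3 (the away team proposes): rejection yields 0 for the home team; the away team offers 0 and keeps 600.
Round 2 (the home team proposes): the away team can get 600 next round, worth 0.87 × 600 = 522 now. The home team offers 522 and keeps 600 − 522 = 78.
Round 1 (the away team proposes): the home team can get 78 next round, worth 0.7 × 78 = 54.6 now, so the away team offers 54.6, keeping 545.4.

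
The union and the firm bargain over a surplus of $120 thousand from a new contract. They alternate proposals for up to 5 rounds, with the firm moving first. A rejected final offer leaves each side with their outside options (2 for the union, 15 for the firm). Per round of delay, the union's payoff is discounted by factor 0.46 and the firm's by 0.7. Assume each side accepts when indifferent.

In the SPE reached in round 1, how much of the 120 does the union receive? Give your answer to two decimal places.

22.10

By backward induction:
Round 5 (the firm proposes): the union gets 2 if talks fail, so the firm offers 2 and keeps 118.
Round 4 (the union proposes): the firm can get 118 next round, worth 0.7 × 118 = 82.6 now; the union offers that and keeps 37.4.
Round 3 (the firm proposes): the union can get 37.4 next round, worth 0.46 × 37.4 = 17.204 now, so the firm offers 17.204, keeping 102.796.
Round 2 (the union proposes): the firm can get 102.796 next round, worth 0.7 × 102.796 = 71.9572 now, so the union offers 71.9572, keeping 48.0428.
Round 1 (the firm proposes): the union can get 48.0428 next round, worth 0.46 × 48.0428 = 22.099688 now; the firm offers that and keeps 97.900312.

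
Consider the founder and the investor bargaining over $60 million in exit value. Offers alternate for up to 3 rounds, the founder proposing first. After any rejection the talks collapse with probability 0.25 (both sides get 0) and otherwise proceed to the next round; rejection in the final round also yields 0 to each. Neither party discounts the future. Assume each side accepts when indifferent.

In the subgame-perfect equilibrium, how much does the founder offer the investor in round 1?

Round 3 (the founder proposes): rejection yields 0 for the investor; the founder offers 0 and keeps 60.
Round 2 (the investor proposes): rejecting gives the founder an expected 0.75 × 60 = 45. The investor offers 45 and keeps 60 − 45 = 15.
Round 1 (the founder proposes): rejecting gives the investor an expected 0.75 × 15 = 11.25. The founder offers 11.25 and keeps 60 − 11.25 = 48.75.

11.25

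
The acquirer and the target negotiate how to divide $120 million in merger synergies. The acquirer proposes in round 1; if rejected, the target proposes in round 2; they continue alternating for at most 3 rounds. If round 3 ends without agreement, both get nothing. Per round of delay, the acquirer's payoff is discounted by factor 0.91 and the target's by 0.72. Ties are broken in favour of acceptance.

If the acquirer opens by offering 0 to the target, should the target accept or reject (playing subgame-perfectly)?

Round 3 (the acquirer proposes): rejection yields 0 for the target; the acquirer offers 0 and keeps 120.
Round 2 (the target proposes): the acquirer can get 120 next round, worth 0.91 × 120 = 109.2 now, so the target offers 109.2, keeping 10.8.
So by rejecting in round 1, the target gets 10.8 next round, worth 0.72 × 10.8 = 7.776 now.
Offer 0 < 7.776, so the target rejects.

Reject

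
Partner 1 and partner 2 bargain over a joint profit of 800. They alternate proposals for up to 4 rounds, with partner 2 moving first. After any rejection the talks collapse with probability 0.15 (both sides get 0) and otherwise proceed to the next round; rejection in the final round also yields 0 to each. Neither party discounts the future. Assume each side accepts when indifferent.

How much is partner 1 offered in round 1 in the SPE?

593.3

By backward induction:
Round 4 (partner 1 proposes): partner 2 will accept anything ≥ 0, so partner 1 offers 0 and keeps 800.
Round 3 (partner 2 proposes): rejecting gives partner 1 an expected 0.85 × 800 = 680. Partner 2 offers 680 and keeps 800 − 680 = 120.
Round 2 (partner 1 proposes): rejecting gives partner 2 an expected 0.85 × 120 = 102, so partner 1 offers 102, keeping 698.
Round 1 (partner 2 proposes): rejecting gives partner 1 an expected 0.85 × 698 = 593.3. Partner 2 offers 593.3 and keeps 800 − 593.3 = 206.7.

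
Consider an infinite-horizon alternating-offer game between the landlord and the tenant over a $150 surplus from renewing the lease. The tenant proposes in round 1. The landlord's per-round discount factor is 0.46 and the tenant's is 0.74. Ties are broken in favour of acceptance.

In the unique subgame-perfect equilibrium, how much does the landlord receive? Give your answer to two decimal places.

Let x be the tenant's share when the tenant proposes and y be the landlord's share when the landlord proposes.
The landlord accepts iff offered ≥ 0.46·y, so x = 150 − 0.46y. Symmetrically y = 150 − 0.74x.
Substituting: x = 150 − 0.46(150 − 0.74x), giving x(1 − 0.74·0.46) = 150(1 − 0.46).
So x = 150 × 0.54 / 0.6596 ≈ 122.8017, and the landlord receives 150 − x ≈ 27.1983.

27.20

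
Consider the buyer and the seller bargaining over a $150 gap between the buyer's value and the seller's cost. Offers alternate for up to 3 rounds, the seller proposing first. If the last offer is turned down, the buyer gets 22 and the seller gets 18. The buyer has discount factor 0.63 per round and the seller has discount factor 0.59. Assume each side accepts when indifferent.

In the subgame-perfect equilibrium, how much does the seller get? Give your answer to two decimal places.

Solve by backward induction from round 3.
Round 3 (the seller proposes): the buyer gets 22 if talks fail, so the seller offers 22 and keeps 128.
Round 2 (the buyer proposes): the seller can get 128 next round, worth 0.59 × 128 = 75.52 now. The buyer offers 75.52 and keeps 150 − 75.52 = 74.48.
Round 1 (the seller proposes): the buyer can get 74.48 next round, worth 0.63 × 74.48 = 46.9224 now, so the seller offers 46.9224, keeping 103.0776.

103.08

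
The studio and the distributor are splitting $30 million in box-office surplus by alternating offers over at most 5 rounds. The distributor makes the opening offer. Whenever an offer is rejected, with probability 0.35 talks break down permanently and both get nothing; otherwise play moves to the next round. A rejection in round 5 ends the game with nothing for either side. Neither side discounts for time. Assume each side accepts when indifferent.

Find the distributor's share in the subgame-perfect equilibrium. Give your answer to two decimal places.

20.29

By backward induction:
Round 5 (the distributor proposes): the studio will accept anything ≥ 0, so the distributor offers 0 and keeps 30.
Round 4 (the studio proposes): rejecting gives the distributor an expected 0.65 × 30 = 19.5. The studio offers 19.5 and keeps 30 − 19.5 = 10.5.
Round 3 (the distributor proposes): rejecting gives the studio an expected 0.65 × 10.5 = 6.825. The distributor offers 6.825 and keeps 30 − 6.825 = 23.175.
Round 2 (the studio proposes): rejecting gives the distributor an expected 0.65 × 23.175 = 15.06375. The studio offers 15.06375 and keeps 30 − 15.06375 = 14.93625.
Round 1 (the distributor proposes): rejecting gives the studio an expected 0.65 × 14.93625 = 9.7085625; the distributor offers that and keeps 20.2914375.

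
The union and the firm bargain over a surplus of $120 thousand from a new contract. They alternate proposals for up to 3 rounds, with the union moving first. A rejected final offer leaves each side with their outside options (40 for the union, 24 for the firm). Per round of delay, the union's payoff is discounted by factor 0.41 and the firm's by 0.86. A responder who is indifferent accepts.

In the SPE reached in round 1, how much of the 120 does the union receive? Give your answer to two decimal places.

50.65

By backward induction:
Round 3 (the union proposes): the firm gets 24 if talks fail, so the union offers 24 and keeps 96.
Round 2 (the firm proposes): the union can get 96 next round, worth 0.41 × 96 = 39.36 now; the firm offers that and keeps 80.64.
Round 1 (the union proposes): the firm can get 80.64 next round, worth 0.86 × 80.64 = 69.3504 now. The union offers 69.3504 and keeps 120 − 69.3504 = 50.6496.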